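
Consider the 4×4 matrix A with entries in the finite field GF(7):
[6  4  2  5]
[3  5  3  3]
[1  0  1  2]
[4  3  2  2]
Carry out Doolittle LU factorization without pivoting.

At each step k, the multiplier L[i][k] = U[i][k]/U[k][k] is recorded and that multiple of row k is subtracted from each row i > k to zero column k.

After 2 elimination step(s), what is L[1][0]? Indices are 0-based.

k=0: U[0][0]=6
  eliminate (1,0): mult=4, new row 1: (0, 3, 2, 4); set L[1][0]=4
  eliminate (2,0): mult=6, new row 2: (0, 4, 3, 0); set L[2][0]=6
  eliminate (3,0): mult=3, new row 3: (0, 5, 3, 1); set L[3][0]=3
k=1: U[1][1]=3
  eliminate (2,1): mult=6, new row 2: (0, 0, 5, 4); set L[2][1]=6
  eliminate (3,1): mult=4, new row 3: (0, 0, 2, 6); set L[3][1]=4

L[1][0] = 4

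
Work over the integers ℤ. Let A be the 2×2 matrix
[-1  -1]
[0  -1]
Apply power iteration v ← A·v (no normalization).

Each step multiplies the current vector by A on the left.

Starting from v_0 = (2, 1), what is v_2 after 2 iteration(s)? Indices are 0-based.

v_0 = (2, 1).
v_1 = A·v_0 = (-3, -1).
v_2 = A·v_1 = (4, 1).

v_2 = (4, 1)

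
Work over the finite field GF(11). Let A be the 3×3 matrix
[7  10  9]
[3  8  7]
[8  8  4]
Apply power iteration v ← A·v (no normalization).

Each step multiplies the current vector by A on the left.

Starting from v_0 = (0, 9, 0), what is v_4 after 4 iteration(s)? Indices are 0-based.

v_0 = (0, 9, 0).
v_1 = A·v_0 = (2, 6, 6).
v_2 = A·v_1 = (7, 8, 0).
v_3 = A·v_2 = (8, 8, 10).
v_4 = A·v_3 = (6, 4, 3).

v_4 = (6, 4, 3)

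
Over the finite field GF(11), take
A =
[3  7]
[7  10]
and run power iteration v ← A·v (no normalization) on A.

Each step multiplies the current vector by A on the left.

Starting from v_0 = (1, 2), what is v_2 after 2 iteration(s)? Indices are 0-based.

v_2 = (9, 4)

v_0 = (1, 2).
v_1 = A·v_0 = (6, 5).
v_2 = A·v_1 = (9, 4).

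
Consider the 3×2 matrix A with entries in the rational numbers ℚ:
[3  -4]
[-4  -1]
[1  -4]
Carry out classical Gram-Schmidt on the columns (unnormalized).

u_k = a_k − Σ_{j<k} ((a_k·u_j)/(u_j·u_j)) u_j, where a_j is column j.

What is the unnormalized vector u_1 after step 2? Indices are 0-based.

Step 1: u_0 = a_0 = (3, -4, 1).
Step 2: u_1 = a_1 − (-6/13)·u_0 = (-34/13, -37/13, -46/13).

u_1 = (-34/13, -37/13, -46/13)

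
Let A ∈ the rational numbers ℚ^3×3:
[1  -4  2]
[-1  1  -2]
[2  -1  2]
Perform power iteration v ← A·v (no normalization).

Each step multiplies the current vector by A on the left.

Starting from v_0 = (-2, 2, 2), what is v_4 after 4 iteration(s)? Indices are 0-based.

v_4 = (-414, 258, -340)

v_0 = (-2, 2, 2).
v_1 = A·v_0 = (-6, 0, -2).
v_2 = A·v_1 = (-10, 10, -16).
v_3 = A·v_2 = (-82, 52, -62).
v_4 = A·v_3 = (-414, 258, -340).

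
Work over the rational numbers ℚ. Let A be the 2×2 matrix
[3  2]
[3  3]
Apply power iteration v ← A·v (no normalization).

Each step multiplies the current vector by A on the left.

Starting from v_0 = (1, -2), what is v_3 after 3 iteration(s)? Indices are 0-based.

v_0 = (1, -2).
v_1 = A·v_0 = (-1, -3).
v_2 = A·v_1 = (-9, -12).
v_3 = A·v_2 = (-51, -63).

v_3 = (-51, -63)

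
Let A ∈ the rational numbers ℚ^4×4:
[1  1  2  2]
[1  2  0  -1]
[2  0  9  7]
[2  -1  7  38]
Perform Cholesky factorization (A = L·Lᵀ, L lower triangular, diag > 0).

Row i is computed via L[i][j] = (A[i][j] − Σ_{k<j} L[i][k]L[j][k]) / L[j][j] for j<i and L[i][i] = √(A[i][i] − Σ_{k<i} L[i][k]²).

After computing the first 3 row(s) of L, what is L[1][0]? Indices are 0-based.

Step 1: L[0][0] = √(1) = 1.
  L[1][0] = (1) / L[0][0] = 1.
Step 2: L[1][1] = √(1) = 1.
  L[2][0] = (2) / L[0][0] = 2.
  L[2][1] = (-2) / L[1][1] = -2.
Step 3: L[2][2] = √(1) = 1.

L[1][0] = 1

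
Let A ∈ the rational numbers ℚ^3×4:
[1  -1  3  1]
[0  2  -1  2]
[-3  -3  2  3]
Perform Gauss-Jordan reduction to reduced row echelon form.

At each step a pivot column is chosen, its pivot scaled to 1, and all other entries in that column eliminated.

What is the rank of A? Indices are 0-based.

rank = 3

[1] R0 /= 1  ⇒  (1, -1, 3, 1)
     R2 -= -3·R0  ⇒  (0, -6, 11, 6)
[2] R1 /= 2  ⇒  (0, 1, -1/2, 1)
     R0 -= -1·R1  ⇒  (1, 0, 5/2, 2)
     R2 -= -6·R1  ⇒  (0, 0, 8, 12)
[3] R2 /= 8  ⇒  (0, 0, 1, 3/2)
     R0 -= 5/2·R2  ⇒  (1, 0, 0, -7/4)
     R1 -= -1/2·R2  ⇒  (0, 1, 0, 7/4)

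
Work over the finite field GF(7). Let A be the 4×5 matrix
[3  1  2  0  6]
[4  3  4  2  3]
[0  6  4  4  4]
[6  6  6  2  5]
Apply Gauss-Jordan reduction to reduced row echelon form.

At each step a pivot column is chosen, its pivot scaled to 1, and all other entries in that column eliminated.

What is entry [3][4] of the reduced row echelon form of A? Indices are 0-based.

M[3][4] = 0

pivot(0,0)=3: scale R0 → (1, 5, 3, 0, 2)
  clear (1,0): R1 −= (4)R0 → (0, 4, 6, 2, 2)
  clear (3,0): R3 −= (6)R0 → (0, 4, 2, 2, 0)
pivot(1,1)=4: scale R1 → (0, 1, 5, 4, 4)
  clear (0,1): R0 −= (5)R1 → (1, 0, 6, 1, 3)
  clear (2,1): R2 −= (6)R1 → (0, 0, 2, 1, 1)
  clear (3,1): R3 −= (4)R1 → (0, 0, 3, 0, 5)
pivot(2,2)=2: scale R2 → (0, 0, 1, 4, 4)
  clear (0,2): R0 −= (6)R2 → (1, 0, 0, 5, 0)
  clear (1,2): R1 −= (5)R2 → (0, 1, 0, 5, 5)
  clear (3,2): R3 −= (3)R2 → (0, 0, 0, 2, 0)
pivot(3,3)=2: scale R3 → (0, 0, 0, 1, 0)
  clear (0,3): R0 −= (5)R3 → (1, 0, 0, 0, 0)
  clear (1,3): R1 −= (5)R3 → (0, 1, 0, 0, 5)
  clear (2,3): R2 −= (4)R3 → (0, 0, 1, 0, 4)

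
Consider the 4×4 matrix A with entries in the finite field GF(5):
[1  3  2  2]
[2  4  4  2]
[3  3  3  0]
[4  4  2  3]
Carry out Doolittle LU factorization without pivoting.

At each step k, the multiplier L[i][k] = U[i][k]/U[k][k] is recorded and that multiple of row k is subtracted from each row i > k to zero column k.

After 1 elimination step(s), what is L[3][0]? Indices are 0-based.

Step 1: pivot at (0,0) is 1.
  row1 ← row1 − (2)·row0  ⇒  L[1][0]=2, U row1=(0, 3, 0, 3)
  row2 ← row2 − (3)·row0  ⇒  L[2][0]=3, U row2=(0, 4, 2, 4)
  row3 ← row3 − (4)·row0  ⇒  L[3][0]=4, U row3=(0, 2, 4, 0)

L[3][0] = 4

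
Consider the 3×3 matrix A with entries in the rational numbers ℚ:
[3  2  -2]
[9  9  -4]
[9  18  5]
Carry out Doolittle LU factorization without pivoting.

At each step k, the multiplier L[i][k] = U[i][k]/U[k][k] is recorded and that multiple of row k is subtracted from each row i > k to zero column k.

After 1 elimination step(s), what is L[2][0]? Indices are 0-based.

L[2][0] = 3

k=0: U[0][0]=3
  eliminate (1,0): mult=3, new row 1: (0, 3, 2); set L[1][0]=3
  eliminate (2,0): mult=3, new row 2: (0, 12, 11); set L[2][0]=3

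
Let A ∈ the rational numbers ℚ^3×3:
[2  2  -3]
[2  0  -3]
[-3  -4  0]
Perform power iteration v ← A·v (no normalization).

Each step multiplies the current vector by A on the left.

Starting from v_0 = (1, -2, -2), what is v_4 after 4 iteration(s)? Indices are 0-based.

v_4 = (569, 269, -1008)

v_0 = (1, -2, -2).
v_1 = A·v_0 = (4, 8, 5).
v_2 = A·v_1 = (9, -7, -44).
v_3 = A·v_2 = (136, 150, 1).
v_4 = A·v_3 = (569, 269, -1008).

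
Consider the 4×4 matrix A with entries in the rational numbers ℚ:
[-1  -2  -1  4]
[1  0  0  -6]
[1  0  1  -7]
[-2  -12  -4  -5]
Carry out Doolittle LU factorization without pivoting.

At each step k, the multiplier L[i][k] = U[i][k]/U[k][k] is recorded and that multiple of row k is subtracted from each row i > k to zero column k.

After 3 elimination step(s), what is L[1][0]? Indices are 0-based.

L[1][0] = -1

[col 0] pivot -1
  R1 -= -1*R0 → (0, -2, -1, -2)  (L[1][0] := -1)
  R2 -= -1*R0 → (0, -2, 0, -3)  (L[2][0] := -1)
  R3 -= 2*R0 → (0, -8, -2, -13)  (L[3][0] := 2)
[col 1] pivot -2
  R2 -= 1*R1 → (0, 0, 1, -1)  (L[2][1] := 1)
  R3 -= 4*R1 → (0, 0, 2, -5)  (L[3][1] := 4)
[col 2] pivot 1
  R3 -= 2*R2 → (0, 0, 0, -3)  (L[3][2] := 2)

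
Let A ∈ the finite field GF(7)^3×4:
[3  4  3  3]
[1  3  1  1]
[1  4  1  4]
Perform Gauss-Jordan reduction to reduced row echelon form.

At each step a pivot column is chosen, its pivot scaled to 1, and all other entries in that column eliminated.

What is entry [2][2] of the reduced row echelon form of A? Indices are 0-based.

pivot(0,0)=3: scale R0 → (1, 6, 1, 1)
  clear (1,0): R1 −= (1)R0 → (0, 4, 0, 0)
  clear (2,0): R2 −= (1)R0 → (0, 5, 0, 3)
pivot(1,1)=4: scale R1 → (0, 1, 0, 0)
  clear (0,1): R0 −= (6)R1 → (1, 0, 1, 1)
  clear (2,1): R2 −= (5)R1 → (0, 0, 0, 3)
col 2: no nonzero at/below row 2; advance.
pivot(2,3)=3: scale R2 → (0, 0, 0, 1)
  clear (0,3): R0 −= (1)R2 → (1, 0, 1, 0)

M[2][2] = 0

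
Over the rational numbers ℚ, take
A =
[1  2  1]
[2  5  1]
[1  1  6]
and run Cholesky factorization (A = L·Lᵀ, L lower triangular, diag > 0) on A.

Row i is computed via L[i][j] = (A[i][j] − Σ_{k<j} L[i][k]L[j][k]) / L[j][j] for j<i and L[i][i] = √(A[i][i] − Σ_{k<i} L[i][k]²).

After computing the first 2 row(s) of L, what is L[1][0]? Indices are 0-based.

L[1][0] = 2

Step 1: L[0][0] = √(1) = 1.
  L[1][0] = (2) / L[0][0] = 2.
Step 2: L[1][1] = √(1) = 1.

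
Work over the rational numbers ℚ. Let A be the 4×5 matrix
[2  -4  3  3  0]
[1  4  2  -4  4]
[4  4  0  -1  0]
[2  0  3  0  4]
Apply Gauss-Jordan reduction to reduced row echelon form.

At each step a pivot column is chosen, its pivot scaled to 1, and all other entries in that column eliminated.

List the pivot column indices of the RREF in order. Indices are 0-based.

[1] R0 /= 2  ⇒  (1, -2, 3/2, 3/2, 0)
     R1 -= 1·R0  ⇒  (0, 6, 1/2, -11/2, 4)
     R2 -= 4·R0  ⇒  (0, 12, -6, -7, 0)
     R3 -= 2·R0  ⇒  (0, 4, 0, -3, 4)
[2] R1 /= 6  ⇒  (0, 1, 1/12, -11/12, 2/3)
     R0 -= -2·R1  ⇒  (1, 0, 5/3, -1/3, 4/3)
     R2 -= 12·R1  ⇒  (0, 0, -7, 4, -8)
     R3 -= 4·R1  ⇒  (0, 0, -1/3, 2/3, 4/3)
[3] R2 /= -7  ⇒  (0, 0, 1, -4/7, 8/7)
     R0 -= 5/3·R2  ⇒  (1, 0, 0, 13/21, -4/7)
     R1 -= 1/12·R2  ⇒  (0, 1, 0, -73/84, 4/7)
     R3 -= -1/3·R2  ⇒  (0, 0, 0, 10/21, 12/7)
[4] R3 /= 10/21  ⇒  (0, 0, 0, 1, 18/5)
     R0 -= 13/21·R3  ⇒  (1, 0, 0, 0, -14/5)
     R1 -= -73/84·R3  ⇒  (0, 1, 0, 0, 37/10)
     R2 -= -4/7·R3  ⇒  (0, 0, 1, 0, 16/5)

pivot columns: 0, 1, 2, 3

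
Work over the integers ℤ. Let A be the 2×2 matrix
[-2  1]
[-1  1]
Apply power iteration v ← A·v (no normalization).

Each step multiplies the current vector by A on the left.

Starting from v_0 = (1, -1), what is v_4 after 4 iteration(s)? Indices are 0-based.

v_4 = (11, 4)

v_0 = (1, -1).
v_1 = A·v_0 = (-3, -2).
v_2 = A·v_1 = (4, 1).
v_3 = A·v_2 = (-7, -3).
v_4 = A·v_3 = (11, 4).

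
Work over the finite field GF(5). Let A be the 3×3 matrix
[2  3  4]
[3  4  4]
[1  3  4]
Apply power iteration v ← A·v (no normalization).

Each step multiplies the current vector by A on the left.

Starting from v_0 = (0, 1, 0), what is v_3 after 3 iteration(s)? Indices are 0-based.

v_3 = (4, 1, 4)

v_0 = (0, 1, 0).
v_1 = A·v_0 = (3, 4, 3).
v_2 = A·v_1 = (0, 2, 2).
v_3 = A·v_2 = (4, 1, 4).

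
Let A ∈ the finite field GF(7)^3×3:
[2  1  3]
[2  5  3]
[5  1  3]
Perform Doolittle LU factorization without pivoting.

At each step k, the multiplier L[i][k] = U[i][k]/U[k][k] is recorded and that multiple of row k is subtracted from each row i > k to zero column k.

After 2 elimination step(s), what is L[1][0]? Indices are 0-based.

L[1][0] = 1

Step 1: pivot at (0,0) is 2.
  row1 ← row1 − (1)·row0  ⇒  L[1][0]=1, U row1=(0, 4, 0)
  row2 ← row2 − (6)·row0  ⇒  L[2][0]=6, U row2=(0, 2, 6)
Step 2: pivot at (1,1) is 4.
  row2 ← row2 − (4)·row1  ⇒  L[2][1]=4, U row2=(0, 0, 6)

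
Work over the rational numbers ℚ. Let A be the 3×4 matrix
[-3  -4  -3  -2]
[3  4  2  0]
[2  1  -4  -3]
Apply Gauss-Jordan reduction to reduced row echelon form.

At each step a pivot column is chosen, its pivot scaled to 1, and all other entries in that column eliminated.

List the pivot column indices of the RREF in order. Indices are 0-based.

pivot columns: 0, 1, 2

step 1: normalize row 0 (÷-3) = (1, 4/3, 1, 2/3)
  row 1: subtract 3×row0 = (0, 0, -1, -2)
  row 2: subtract 2×row0 = (0, -5/3, -6, -13/3)
step 2: exchange rows 1,2
step 2: normalize row 1 (÷-5/3) = (0, 1, 18/5, 13/5)
  row 0: subtract 4/3×row1 = (1, 0, -19/5, -14/5)
step 3: normalize row 2 (÷-1) = (0, 0, 1, 2)
  row 0: subtract -19/5×row2 = (1, 0, 0, 24/5)
  row 1: subtract 18/5×row2 = (0, 1, 0, -23/5)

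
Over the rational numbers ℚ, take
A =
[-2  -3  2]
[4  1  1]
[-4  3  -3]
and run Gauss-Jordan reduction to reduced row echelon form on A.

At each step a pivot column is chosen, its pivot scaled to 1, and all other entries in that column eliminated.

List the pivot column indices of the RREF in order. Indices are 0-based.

[1] R0 /= -2  ⇒  (1, 3/2, -1)
     R1 -= 4·R0  ⇒  (0, -5, 5)
     R2 -= -4·R0  ⇒  (0, 9, -7)
[2] R1 /= -5  ⇒  (0, 1, -1)
     R0 -= 3/2·R1  ⇒  (1, 0, 1/2)
     R2 -= 9·R1  ⇒  (0, 0, 2)
[3] R2 /= 2  ⇒  (0, 0, 1)
     R0 -= 1/2·R2  ⇒  (1, 0, 0)
     R1 -= -1·R2  ⇒  (0, 1, 0)

pivot columns: 0, 1, 2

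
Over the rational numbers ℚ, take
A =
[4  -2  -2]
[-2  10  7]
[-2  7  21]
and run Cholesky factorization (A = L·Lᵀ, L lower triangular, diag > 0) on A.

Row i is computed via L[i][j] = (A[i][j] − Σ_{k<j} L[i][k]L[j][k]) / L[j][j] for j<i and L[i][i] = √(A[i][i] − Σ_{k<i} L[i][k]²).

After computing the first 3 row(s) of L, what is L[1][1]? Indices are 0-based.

Step 1: L[0][0] = √(4) = 2.
  L[1][0] = (-2) / L[0][0] = -1.
Step 2: L[1][1] = √(9) = 3.
  L[2][0] = (-2) / L[0][0] = -1.
  L[2][1] = (6) / L[1][1] = 2.
Step 3: L[2][2] = √(16) = 4.

L[1][1] = 3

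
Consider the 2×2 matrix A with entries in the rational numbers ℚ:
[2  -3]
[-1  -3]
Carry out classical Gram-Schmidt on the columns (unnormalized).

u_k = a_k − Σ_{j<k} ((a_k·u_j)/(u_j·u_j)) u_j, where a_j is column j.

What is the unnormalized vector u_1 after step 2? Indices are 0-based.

u_1 = (-9/5, -18/5)

Step 1: u_0 = a_0 = (2, -1).
Step 2: u_1 = a_1 − (-3/5)·u_0 = (-9/5, -18/5).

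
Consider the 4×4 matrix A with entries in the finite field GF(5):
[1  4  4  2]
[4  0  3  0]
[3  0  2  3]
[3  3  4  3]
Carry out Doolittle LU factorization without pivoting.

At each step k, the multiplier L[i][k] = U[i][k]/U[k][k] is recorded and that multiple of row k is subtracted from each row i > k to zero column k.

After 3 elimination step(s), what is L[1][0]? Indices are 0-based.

k=0: U[0][0]=1
  eliminate (1,0): mult=4, new row 1: (0, 4, 2, 2); set L[1][0]=4
  eliminate (2,0): mult=3, new row 2: (0, 3, 0, 2); set L[2][0]=3
  eliminate (3,0): mult=3, new row 3: (0, 1, 2, 2); set L[3][0]=3
k=1: U[1][1]=4
  eliminate (2,1): mult=2, new row 2: (0, 0, 1, 3); set L[2][1]=2
  eliminate (3,1): mult=4, new row 3: (0, 0, 4, 4); set L[3][1]=4
k=2: U[2][2]=1
  eliminate (3,2): mult=4, new row 3: (0, 0, 0, 2); set L[3][2]=4

L[1][0] = 4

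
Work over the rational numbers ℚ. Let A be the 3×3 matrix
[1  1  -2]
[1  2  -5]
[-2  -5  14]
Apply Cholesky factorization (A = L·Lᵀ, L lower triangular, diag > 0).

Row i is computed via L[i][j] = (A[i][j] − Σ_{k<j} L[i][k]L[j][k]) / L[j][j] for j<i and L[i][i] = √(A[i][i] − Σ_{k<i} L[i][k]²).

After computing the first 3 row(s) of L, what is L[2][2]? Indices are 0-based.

L[2][2] = 1

Step 1: L[0][0] = √(1) = 1.
  L[1][0] = (1) / L[0][0] = 1.
Step 2: L[1][1] = √(1) = 1.
  L[2][0] = (-2) / L[0][0] = -2.
  L[2][1] = (-3) / L[1][1] = -3.
Step 3: L[2][2] = √(1) = 1.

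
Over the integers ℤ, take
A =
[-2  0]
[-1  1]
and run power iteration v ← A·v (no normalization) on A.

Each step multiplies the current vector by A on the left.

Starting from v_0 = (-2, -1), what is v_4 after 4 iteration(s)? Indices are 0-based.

v_4 = (-32, -11)

v_0 = (-2, -1).
v_1 = A·v_0 = (4, 1).
v_2 = A·v_1 = (-8, -3).
v_3 = A·v_2 = (16, 5).
v_4 = A·v_3 = (-32, -11).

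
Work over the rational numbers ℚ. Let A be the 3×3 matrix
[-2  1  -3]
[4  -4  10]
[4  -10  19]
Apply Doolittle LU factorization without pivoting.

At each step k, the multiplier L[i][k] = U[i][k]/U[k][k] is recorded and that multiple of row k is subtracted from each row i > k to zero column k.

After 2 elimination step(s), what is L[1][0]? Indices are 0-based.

k=0: U[0][0]=-2
  eliminate (1,0): mult=-2, new row 1: (0, -2, 4); set L[1][0]=-2
  eliminate (2,0): mult=-2, new row 2: (0, -8, 13); set L[2][0]=-2
k=1: U[1][1]=-2
  eliminate (2,1): mult=4, new row 2: (0, 0, -3); set L[2][1]=4

L[1][0] = -2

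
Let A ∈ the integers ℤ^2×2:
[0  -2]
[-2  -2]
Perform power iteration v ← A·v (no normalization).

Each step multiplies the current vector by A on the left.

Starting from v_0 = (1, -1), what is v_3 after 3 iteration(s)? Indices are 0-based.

v_0 = (1, -1).
v_1 = A·v_0 = (2, 0).
v_2 = A·v_1 = (0, -4).
v_3 = A·v_2 = (8, 8).

v_3 = (8, 8)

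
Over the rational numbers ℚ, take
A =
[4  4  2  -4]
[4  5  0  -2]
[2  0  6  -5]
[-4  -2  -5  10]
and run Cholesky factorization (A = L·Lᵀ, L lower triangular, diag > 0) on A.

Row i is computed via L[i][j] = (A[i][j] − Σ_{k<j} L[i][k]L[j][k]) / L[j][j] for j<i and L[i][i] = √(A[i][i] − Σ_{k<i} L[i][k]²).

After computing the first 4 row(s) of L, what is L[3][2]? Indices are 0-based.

L[3][2] = 1

Step 1: L[0][0] = √(4) = 2.
  L[1][0] = (4) / L[0][0] = 2.
Step 2: L[1][1] = √(1) = 1.
  L[2][0] = (2) / L[0][0] = 1.
  L[2][1] = (-2) / L[1][1] = -2.
Step 3: L[2][2] = √(1) = 1.
  L[3][0] = (-4) / L[0][0] = -2.
  L[3][1] = (2) / L[1][1] = 2.
  L[3][2] = (1) / L[2][2] = 1.
Step 4: L[3][3] = √(1) = 1.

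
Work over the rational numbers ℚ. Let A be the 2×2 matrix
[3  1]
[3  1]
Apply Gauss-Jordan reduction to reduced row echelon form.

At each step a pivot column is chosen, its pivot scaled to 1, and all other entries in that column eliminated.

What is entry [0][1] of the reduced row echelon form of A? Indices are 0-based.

M[0][1] = 1/3

[1] R0 /= 3  ⇒  (1, 1/3)
     R1 -= 3·R0  ⇒  (0, 0)
column 1 empty below row 1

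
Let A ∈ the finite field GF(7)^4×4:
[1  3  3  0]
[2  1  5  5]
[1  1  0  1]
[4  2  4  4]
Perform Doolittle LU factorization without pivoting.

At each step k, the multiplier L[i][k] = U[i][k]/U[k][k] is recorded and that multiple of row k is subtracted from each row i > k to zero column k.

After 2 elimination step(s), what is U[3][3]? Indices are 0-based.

U[3][3] = 1

Step 1: pivot at (0,0) is 1.
  row1 ← row1 − (2)·row0  ⇒  L[1][0]=2, U row1=(0, 2, 6, 5)
  row2 ← row2 − (1)·row0  ⇒  L[2][0]=1, U row2=(0, 5, 4, 1)
  row3 ← row3 − (4)·row0  ⇒  L[3][0]=4, U row3=(0, 4, 6, 4)
Step 2: pivot at (1,1) is 2.
  row2 ← row2 − (6)·row1  ⇒  L[2][1]=6, U row2=(0, 0, 3, 6)
  row3 ← row3 − (2)·row1  ⇒  L[3][1]=2, U row3=(0, 0, 1, 1)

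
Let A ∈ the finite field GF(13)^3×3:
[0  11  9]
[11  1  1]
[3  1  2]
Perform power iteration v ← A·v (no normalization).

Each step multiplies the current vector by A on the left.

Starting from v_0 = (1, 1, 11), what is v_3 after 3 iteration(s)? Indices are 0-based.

v_3 = (9, 1, 7)

v_0 = (1, 1, 11).
v_1 = A·v_0 = (6, 10, 0).
v_2 = A·v_1 = (6, 11, 2).
v_3 = A·v_2 = (9, 1, 7).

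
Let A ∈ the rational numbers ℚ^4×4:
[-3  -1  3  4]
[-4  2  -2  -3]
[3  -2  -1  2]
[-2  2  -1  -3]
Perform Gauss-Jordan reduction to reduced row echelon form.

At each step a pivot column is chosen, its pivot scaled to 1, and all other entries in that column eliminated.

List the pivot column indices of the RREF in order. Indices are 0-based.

pivot columns: 0, 1, 2, 3

[1] R0 /= -3  ⇒  (1, 1/3, -1, -4/3)
     R1 -= -4·R0  ⇒  (0, 10/3, -6, -25/3)
     R2 -= 3·R0  ⇒  (0, -3, 2, 6)
     R3 -= -2·R0  ⇒  (0, 8/3, -3, -17/3)
[2] R1 /= 10/3  ⇒  (0, 1, -9/5, -5/2)
     R0 -= 1/3·R1  ⇒  (1, 0, -2/5, -1/2)
     R2 -= -3·R1  ⇒  (0, 0, -17/5, -3/2)
     R3 -= 8/3·R1  ⇒  (0, 0, 9/5, 1)
[3] R2 /= -17/5  ⇒  (0, 0, 1, 15/34)
     R0 -= -2/5·R2  ⇒  (1, 0, 0, -11/34)
     R1 -= -9/5·R2  ⇒  (0, 1, 0, -29/17)
     R3 -= 9/5·R2  ⇒  (0, 0, 0, 7/34)
[4] R3 /= 7/34  ⇒  (0, 0, 0, 1)
     R0 -= -11/34·R3  ⇒  (1, 0, 0, 0)
     R1 -= -29/17·R3  ⇒  (0, 1, 0, 0)
     R2 -= 15/34·R3  ⇒  (0, 0, 1, 0)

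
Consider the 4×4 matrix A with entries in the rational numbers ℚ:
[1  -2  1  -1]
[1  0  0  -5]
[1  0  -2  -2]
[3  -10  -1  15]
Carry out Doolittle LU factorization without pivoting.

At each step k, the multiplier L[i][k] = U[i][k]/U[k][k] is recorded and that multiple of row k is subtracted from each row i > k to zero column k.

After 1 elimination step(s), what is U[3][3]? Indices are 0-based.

U[3][3] = 18

Step 1: pivot at (0,0) is 1.
  row1 ← row1 − (1)·row0  ⇒  L[1][0]=1, U row1=(0, 2, -1, -4)
  row2 ← row2 − (1)·row0  ⇒  L[2][0]=1, U row2=(0, 2, -3, -1)
  row3 ← row3 − (3)·row0  ⇒  L[3][0]=3, U row3=(0, -4, -4, 18)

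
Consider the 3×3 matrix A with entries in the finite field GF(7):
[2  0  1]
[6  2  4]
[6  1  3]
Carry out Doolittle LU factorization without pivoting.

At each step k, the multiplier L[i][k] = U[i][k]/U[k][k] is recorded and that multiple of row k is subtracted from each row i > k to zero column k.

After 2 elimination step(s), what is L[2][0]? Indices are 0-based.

Step 1: pivot at (0,0) is 2.
  row1 ← row1 − (3)·row0  ⇒  L[1][0]=3, U row1=(0, 2, 1)
  row2 ← row2 − (3)·row0  ⇒  L[2][0]=3, U row2=(0, 1, 0)
Step 2: pivot at (1,1) is 2.
  row2 ← row2 − (4)·row1  ⇒  L[2][1]=4, U row2=(0, 0, 3)

L[2][0] = 3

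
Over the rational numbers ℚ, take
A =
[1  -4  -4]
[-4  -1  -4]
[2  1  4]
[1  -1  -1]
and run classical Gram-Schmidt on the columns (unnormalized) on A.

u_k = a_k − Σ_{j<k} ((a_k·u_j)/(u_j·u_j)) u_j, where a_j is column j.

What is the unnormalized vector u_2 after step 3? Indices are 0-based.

u_2 = (40/139, 69/139, 155/139, -74/139)

Step 1: u_0 = a_0 = (1, -4, 2, 1).
Step 2: u_1 = a_1 − (1/22)·u_0 = (-89/22, -9/11, 10/11, -23/22).
Step 3: u_2 = a_2 − (19/22)·u_0 − (177/139)·u_1 = (40/139, 69/139, 155/139, -74/139).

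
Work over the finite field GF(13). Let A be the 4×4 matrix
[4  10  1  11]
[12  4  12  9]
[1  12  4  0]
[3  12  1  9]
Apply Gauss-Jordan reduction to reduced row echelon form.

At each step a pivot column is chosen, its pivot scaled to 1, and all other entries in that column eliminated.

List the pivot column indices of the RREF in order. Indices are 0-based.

pivot(0,0)=4: scale R0 → (1, 9, 10, 6)
  clear (1,0): R1 −= (12)R0 → (0, 0, 9, 2)
  clear (2,0): R2 −= (1)R0 → (0, 3, 7, 7)
  clear (3,0): R3 −= (3)R0 → (0, 11, 10, 4)
pivot(1,1): swap R1↔R2
pivot(1,1)=3: scale R1 → (0, 1, 11, 11)
  clear (0,1): R0 −= (9)R1 → (1, 0, 2, 11)
  clear (3,1): R3 −= (11)R1 → (0, 0, 6, 0)
pivot(2,2)=9: scale R2 → (0, 0, 1, 6)
  clear (0,2): R0 −= (2)R2 → (1, 0, 0, 12)
  clear (1,2): R1 −= (11)R2 → (0, 1, 0, 10)
  clear (3,2): R3 −= (6)R2 → (0, 0, 0, 3)
pivot(3,3)=3: scale R3 → (0, 0, 0, 1)
  clear (0,3): R0 −= (12)R3 → (1, 0, 0, 0)
  clear (1,3): R1 −= (10)R3 → (0, 1, 0, 0)
  clear (2,3): R2 −= (6)R3 → (0, 0, 1, 0)

pivot columns: 0, 1, 2, 3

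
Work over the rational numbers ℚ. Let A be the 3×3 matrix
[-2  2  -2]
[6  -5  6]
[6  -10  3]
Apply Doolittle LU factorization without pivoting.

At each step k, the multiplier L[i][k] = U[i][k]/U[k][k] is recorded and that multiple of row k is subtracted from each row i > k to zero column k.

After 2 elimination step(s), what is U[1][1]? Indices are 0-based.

Step 1: pivot at (0,0) is -2.
  row1 ← row1 − (-3)·row0  ⇒  L[1][0]=-3, U row1=(0, 1, 0)
  row2 ← row2 − (-3)·row0  ⇒  L[2][0]=-3, U row2=(0, -4, -3)
Step 2: pivot at (1,1) is 1.
  row2 ← row2 − (-4)·row1  ⇒  L[2][1]=-4, U row2=(0, 0, -3)

U[1][1] = 1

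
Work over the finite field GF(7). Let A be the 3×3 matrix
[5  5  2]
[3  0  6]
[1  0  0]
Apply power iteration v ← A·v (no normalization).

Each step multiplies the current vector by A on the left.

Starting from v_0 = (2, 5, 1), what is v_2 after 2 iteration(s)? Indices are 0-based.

v_0 = (2, 5, 1).
v_1 = A·v_0 = (2, 5, 2).
v_2 = A·v_1 = (4, 4, 2).

v_2 = (4, 4, 2)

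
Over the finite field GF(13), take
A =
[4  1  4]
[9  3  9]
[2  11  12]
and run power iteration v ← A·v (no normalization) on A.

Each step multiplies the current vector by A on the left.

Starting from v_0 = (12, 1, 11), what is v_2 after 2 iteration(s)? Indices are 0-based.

v_0 = (12, 1, 11).
v_1 = A·v_0 = (2, 2, 11).
v_2 = A·v_1 = (2, 6, 2).

v_2 = (2, 6, 2)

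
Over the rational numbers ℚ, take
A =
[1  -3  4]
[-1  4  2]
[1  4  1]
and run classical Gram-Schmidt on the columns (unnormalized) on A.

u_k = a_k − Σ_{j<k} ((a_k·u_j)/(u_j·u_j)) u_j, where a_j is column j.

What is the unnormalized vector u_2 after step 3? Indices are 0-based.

u_2 = (60/19, 105/38, -15/38)

Step 1: u_0 = a_0 = (1, -1, 1).
Step 2: u_1 = a_1 − (-1)·u_0 = (-2, 3, 5).
Step 3: u_2 = a_2 − (1)·u_0 − (3/38)·u_1 = (60/19, 105/38, -15/38).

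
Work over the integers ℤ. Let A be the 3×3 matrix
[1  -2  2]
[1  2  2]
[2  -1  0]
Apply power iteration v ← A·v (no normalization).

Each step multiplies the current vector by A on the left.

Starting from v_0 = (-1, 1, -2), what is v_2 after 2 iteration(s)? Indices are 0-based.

v_0 = (-1, 1, -2).
v_1 = A·v_0 = (-7, -3, -3).
v_2 = A·v_1 = (-7, -19, -11).

v_2 = (-7, -19, -11)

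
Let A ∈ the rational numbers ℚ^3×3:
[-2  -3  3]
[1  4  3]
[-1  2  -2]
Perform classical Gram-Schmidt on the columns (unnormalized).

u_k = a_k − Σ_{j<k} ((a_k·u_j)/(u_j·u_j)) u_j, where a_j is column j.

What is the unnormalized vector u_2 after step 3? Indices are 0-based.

Step 1: u_0 = a_0 = (-2, 1, -1).
Step 2: u_1 = a_1 − (4/3)·u_0 = (-1/3, 8/3, 10/3).
Step 3: u_2 = a_2 − (-1/6)·u_0 − (1/55)·u_1 = (147/55, 343/110, -49/22).

u_2 = (147/55, 343/110, -49/22)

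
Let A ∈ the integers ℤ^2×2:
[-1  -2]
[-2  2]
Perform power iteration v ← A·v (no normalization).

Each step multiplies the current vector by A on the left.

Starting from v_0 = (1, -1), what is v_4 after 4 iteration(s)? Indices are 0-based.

v_0 = (1, -1).
v_1 = A·v_0 = (1, -4).
v_2 = A·v_1 = (7, -10).
v_3 = A·v_2 = (13, -34).
v_4 = A·v_3 = (55, -94).

v_4 = (55, -94)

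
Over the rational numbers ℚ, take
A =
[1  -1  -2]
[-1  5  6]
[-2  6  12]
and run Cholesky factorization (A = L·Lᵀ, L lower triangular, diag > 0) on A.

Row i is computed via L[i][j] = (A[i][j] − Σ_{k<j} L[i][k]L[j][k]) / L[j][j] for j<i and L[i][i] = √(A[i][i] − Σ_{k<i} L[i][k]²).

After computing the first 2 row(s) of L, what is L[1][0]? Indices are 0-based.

L[1][0] = -1

Step 1: L[0][0] = √(1) = 1.
  L[1][0] = (-1) / L[0][0] = -1.
Step 2: L[1][1] = √(4) = 2.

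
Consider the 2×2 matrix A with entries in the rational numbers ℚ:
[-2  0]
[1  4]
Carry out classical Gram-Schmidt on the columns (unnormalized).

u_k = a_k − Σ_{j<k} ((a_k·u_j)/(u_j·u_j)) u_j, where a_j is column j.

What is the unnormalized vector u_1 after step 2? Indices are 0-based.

Step 1: u_0 = a_0 = (-2, 1).
Step 2: u_1 = a_1 − (4/5)·u_0 = (8/5, 16/5).

u_1 = (8/5, 16/5)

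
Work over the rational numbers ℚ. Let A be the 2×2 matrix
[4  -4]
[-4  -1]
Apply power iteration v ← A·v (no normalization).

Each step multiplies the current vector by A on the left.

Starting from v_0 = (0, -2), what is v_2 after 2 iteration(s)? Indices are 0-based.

v_2 = (24, -34)

v_0 = (0, -2).
v_1 = A·v_0 = (8, 2).
v_2 = A·v_1 = (24, -34).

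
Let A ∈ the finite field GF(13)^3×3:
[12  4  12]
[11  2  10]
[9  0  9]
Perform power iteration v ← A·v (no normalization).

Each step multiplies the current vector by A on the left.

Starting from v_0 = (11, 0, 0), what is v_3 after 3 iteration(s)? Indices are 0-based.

v_0 = (11, 0, 0).
v_1 = A·v_0 = (2, 4, 8).
v_2 = A·v_1 = (6, 6, 12).
v_3 = A·v_2 = (6, 3, 6).

v_3 = (6, 3, 6)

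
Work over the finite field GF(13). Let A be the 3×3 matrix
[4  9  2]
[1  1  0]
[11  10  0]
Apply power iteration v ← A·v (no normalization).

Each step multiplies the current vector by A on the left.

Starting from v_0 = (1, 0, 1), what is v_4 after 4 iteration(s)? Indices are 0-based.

v_4 = (8, 3, 10)

v_0 = (1, 0, 1).
v_1 = A·v_0 = (6, 1, 11).
v_2 = A·v_1 = (3, 7, 11).
v_3 = A·v_2 = (6, 10, 12).
v_4 = A·v_3 = (8, 3, 10).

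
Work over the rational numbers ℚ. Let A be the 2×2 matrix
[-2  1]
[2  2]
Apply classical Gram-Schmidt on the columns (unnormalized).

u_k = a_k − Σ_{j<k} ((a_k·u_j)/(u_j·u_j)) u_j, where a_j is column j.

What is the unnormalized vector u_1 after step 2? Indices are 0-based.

u_1 = (3/2, 3/2)

Step 1: u_0 = a_0 = (-2, 2).
Step 2: u_1 = a_1 − (1/4)·u_0 = (3/2, 3/2).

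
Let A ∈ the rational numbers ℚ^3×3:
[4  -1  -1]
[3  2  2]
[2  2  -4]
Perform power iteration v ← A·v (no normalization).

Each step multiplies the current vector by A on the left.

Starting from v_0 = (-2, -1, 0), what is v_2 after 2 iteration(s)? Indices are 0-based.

v_2 = (-14, -49, -6)

v_0 = (-2, -1, 0).
v_1 = A·v_0 = (-7, -8, -6).
v_2 = A·v_1 = (-14, -49, -6).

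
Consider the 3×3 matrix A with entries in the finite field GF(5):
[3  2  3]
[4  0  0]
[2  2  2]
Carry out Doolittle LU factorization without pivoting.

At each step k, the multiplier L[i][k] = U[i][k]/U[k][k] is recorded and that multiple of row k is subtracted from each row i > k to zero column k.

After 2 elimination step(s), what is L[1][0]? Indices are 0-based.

L[1][0] = 3

Step 1: pivot at (0,0) is 3.
  row1 ← row1 − (3)·row0  ⇒  L[1][0]=3, U row1=(0, 4, 1)
  row2 ← row2 − (4)·row0  ⇒  L[2][0]=4, U row2=(0, 4, 0)
Step 2: pivot at (1,1) is 4.
  row2 ← row2 − (1)·row1  ⇒  L[2][1]=1, U row2=(0, 0, 4)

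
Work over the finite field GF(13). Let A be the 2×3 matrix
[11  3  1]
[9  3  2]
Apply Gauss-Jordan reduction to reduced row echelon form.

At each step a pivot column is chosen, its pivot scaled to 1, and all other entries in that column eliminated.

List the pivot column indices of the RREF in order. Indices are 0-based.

pivot(0,0)=11: scale R0 → (1, 5, 6)
  clear (1,0): R1 −= (9)R0 → (0, 10, 0)
pivot(1,1)=10: scale R1 → (0, 1, 0)
  clear (0,1): R0 −= (5)R1 → (1, 0, 6)

pivot columns: 0, 1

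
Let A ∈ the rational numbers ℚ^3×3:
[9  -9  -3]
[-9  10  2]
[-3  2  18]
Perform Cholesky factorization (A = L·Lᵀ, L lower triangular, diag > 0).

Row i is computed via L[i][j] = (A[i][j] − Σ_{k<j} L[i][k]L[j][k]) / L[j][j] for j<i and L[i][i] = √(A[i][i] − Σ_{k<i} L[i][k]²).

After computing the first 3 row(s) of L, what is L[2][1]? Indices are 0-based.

L[2][1] = -1

Step 1: L[0][0] = √(9) = 3.
  L[1][0] = (-9) / L[0][0] = -3.
Step 2: L[1][1] = √(1) = 1.
  L[2][0] = (-3) / L[0][0] = -1.
  L[2][1] = (-1) / L[1][1] = -1.
Step 3: L[2][2] = √(16) = 4.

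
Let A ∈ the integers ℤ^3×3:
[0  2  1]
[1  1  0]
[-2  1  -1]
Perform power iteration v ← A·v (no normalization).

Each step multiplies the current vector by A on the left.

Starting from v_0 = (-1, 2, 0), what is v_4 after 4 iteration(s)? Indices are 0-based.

v_0 = (-1, 2, 0).
v_1 = A·v_0 = (4, 1, 4).
v_2 = A·v_1 = (6, 5, -11).
v_3 = A·v_2 = (-1, 11, 4).
v_4 = A·v_3 = (26, 10, 9).

v_4 = (26, 10, 9)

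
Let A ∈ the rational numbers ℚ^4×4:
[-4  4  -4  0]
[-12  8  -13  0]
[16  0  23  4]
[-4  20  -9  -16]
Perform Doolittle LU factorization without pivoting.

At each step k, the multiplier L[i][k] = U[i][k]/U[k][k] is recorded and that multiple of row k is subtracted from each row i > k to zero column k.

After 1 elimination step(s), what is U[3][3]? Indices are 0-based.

k=0: U[0][0]=-4
  eliminate (1,0): mult=3, new row 1: (0, -4, -1, 0); set L[1][0]=3
  eliminate (2,0): mult=-4, new row 2: (0, 16, 7, 4); set L[2][0]=-4
  eliminate (3,0): mult=1, new row 3: (0, 16, -5, -16); set L[3][0]=1

U[3][3] = -16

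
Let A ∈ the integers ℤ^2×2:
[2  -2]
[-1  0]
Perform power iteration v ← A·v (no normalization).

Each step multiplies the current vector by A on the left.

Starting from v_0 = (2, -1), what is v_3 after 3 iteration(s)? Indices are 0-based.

v_3 = (44, -16)

v_0 = (2, -1).
v_1 = A·v_0 = (6, -2).
v_2 = A·v_1 = (16, -6).
v_3 = A·v_2 = (44, -16).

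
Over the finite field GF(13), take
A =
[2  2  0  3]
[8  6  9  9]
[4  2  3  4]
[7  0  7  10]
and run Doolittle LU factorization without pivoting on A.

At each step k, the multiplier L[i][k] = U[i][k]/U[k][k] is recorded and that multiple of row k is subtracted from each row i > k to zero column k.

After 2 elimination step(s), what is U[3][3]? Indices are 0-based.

k=0: U[0][0]=2
  eliminate (1,0): mult=4, new row 1: (0, 11, 9, 10); set L[1][0]=4
  eliminate (2,0): mult=2, new row 2: (0, 11, 3, 11); set L[2][0]=2
  eliminate (3,0): mult=10, new row 3: (0, 6, 7, 6); set L[3][0]=10
k=1: U[1][1]=11
  eliminate (2,1): mult=1, new row 2: (0, 0, 7, 1); set L[2][1]=1
  eliminate (3,1): mult=10, new row 3: (0, 0, 8, 10); set L[3][1]=10

U[3][3] = 10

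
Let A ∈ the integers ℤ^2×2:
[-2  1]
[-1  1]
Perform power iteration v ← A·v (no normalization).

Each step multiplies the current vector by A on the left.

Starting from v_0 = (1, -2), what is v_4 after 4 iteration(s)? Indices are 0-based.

v_0 = (1, -2).
v_1 = A·v_0 = (-4, -3).
v_2 = A·v_1 = (5, 1).
v_3 = A·v_2 = (-9, -4).
v_4 = A·v_3 = (14, 5).

v_4 = (14, 5)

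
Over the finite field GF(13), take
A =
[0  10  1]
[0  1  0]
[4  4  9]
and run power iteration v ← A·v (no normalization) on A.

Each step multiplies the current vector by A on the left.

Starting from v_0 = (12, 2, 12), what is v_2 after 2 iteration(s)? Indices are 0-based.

v_0 = (12, 2, 12).
v_1 = A·v_0 = (6, 2, 8).
v_2 = A·v_1 = (2, 2, 0).

v_2 = (2, 2, 0)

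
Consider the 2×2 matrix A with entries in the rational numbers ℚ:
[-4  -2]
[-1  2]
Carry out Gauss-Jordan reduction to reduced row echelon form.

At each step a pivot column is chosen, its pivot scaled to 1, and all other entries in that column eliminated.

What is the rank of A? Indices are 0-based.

rank = 2

step 1: normalize row 0 (÷-4) = (1, 1/2)
  row 1: subtract -1×row0 = (0, 5/2)
step 2: normalize row 1 (÷5/2) = (0, 1)
  row 0: subtract 1/2×row1 = (1, 0)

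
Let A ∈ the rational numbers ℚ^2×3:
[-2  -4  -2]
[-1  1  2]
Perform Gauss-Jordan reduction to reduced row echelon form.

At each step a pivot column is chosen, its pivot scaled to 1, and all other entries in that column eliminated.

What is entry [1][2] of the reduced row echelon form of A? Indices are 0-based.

M[1][2] = 1

pivot(0,0)=-2: scale R0 → (1, 2, 1)
  clear (1,0): R1 −= (-1)R0 → (0, 3, 3)
pivot(1,1)=3: scale R1 → (0, 1, 1)
  clear (0,1): R0 −= (2)R1 → (1, 0, -1)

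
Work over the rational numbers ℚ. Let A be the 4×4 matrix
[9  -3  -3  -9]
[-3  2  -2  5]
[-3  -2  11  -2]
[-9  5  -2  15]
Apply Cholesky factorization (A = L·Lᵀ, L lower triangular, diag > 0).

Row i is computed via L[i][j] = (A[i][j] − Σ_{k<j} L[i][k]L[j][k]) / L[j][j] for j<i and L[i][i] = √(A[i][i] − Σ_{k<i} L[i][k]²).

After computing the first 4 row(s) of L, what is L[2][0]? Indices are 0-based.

L[2][0] = -1

Step 1: L[0][0] = √(9) = 3.
  L[1][0] = (-3) / L[0][0] = -1.
Step 2: L[1][1] = √(1) = 1.
  L[2][0] = (-3) / L[0][0] = -1.
  L[2][1] = (-3) / L[1][1] = -3.
Step 3: L[2][2] = √(1) = 1.
  L[3][0] = (-9) / L[0][0] = -3.
  L[3][1] = (2) / L[1][1] = 2.
  L[3][2] = (1) / L[2][2] = 1.
Step 4: L[3][3] = √(1) = 1.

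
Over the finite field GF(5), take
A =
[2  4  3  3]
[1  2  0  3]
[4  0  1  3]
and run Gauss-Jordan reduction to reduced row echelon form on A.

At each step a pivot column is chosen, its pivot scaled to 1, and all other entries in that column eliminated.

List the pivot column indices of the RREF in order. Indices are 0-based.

pivot columns: 0, 1, 2

step 1: normalize row 0 (÷2) = (1, 2, 4, 4)
  row 1: subtract 1×row0 = (0, 0, 1, 4)
  row 2: subtract 4×row0 = (0, 2, 0, 2)
step 2: exchange rows 1,2
step 2: normalize row 1 (÷2) = (0, 1, 0, 1)
  row 0: subtract 2×row1 = (1, 0, 4, 2)
step 3: normalize row 2 (÷1) = (0, 0, 1, 4)
  row 0: subtract 4×row2 = (1, 0, 0, 1)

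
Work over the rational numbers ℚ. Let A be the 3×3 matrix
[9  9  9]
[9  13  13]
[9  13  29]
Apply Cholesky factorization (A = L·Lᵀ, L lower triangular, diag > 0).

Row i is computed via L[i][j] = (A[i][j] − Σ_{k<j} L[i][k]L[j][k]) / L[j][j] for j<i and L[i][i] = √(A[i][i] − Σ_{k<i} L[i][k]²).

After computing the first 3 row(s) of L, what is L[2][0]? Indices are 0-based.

Step 1: L[0][0] = √(9) = 3.
  L[1][0] = (9) / L[0][0] = 3.
Step 2: L[1][1] = √(4) = 2.
  L[2][0] = (9) / L[0][0] = 3.
  L[2][1] = (4) / L[1][1] = 2.
Step 3: L[2][2] = √(16) = 4.

L[2][0] = 3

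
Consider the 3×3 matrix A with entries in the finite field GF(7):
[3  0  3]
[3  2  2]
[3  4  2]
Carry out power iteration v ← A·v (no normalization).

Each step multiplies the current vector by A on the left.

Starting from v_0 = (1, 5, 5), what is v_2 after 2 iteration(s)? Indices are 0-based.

v_0 = (1, 5, 5).
v_1 = A·v_0 = (4, 2, 5).
v_2 = A·v_1 = (6, 5, 2).

v_2 = (6, 5, 2)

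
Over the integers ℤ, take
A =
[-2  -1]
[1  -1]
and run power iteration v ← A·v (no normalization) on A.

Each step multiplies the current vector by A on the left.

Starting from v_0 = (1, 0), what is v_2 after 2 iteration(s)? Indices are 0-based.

v_0 = (1, 0).
v_1 = A·v_0 = (-2, 1).
v_2 = A·v_1 = (3, -3).

v_2 = (3, -3)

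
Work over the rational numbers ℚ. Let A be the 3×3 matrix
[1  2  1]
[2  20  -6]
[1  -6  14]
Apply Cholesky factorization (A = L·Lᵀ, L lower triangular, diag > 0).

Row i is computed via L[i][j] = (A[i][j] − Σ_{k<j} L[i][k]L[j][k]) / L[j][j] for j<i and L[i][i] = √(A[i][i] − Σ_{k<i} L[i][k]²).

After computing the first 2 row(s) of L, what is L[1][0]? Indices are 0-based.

Step 1: L[0][0] = √(1) = 1.
  L[1][0] = (2) / L[0][0] = 2.
Step 2: L[1][1] = √(16) = 4.

L[1][0] = 2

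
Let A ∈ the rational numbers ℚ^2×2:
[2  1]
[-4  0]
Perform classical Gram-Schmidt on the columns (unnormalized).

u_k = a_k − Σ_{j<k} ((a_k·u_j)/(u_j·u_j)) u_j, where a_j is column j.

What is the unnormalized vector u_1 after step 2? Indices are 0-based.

u_1 = (4/5, 2/5)

Step 1: u_0 = a_0 = (2, -4).
Step 2: u_1 = a_1 − (1/10)·u_0 = (4/5, 2/5).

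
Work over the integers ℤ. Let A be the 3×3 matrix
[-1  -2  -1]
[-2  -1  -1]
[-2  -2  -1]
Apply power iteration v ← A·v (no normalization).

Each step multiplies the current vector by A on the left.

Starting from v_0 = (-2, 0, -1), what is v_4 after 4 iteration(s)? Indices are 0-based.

v_0 = (-2, 0, -1).
v_1 = A·v_0 = (3, 5, 5).
v_2 = A·v_1 = (-18, -16, -21).
v_3 = A·v_2 = (71, 73, 89).
v_4 = A·v_3 = (-306, -304, -377).

v_4 = (-306, -304, -377)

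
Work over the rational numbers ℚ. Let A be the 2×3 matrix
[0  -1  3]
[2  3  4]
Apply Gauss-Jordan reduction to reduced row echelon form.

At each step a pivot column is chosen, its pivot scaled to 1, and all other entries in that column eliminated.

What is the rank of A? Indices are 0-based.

rank = 2

[1] R0 <-> R1
[1] R0 /= 2  ⇒  (1, 3/2, 2)
[2] R1 /= -1  ⇒  (0, 1, -3)
     R0 -= 3/2·R1  ⇒  (1, 0, 13/2)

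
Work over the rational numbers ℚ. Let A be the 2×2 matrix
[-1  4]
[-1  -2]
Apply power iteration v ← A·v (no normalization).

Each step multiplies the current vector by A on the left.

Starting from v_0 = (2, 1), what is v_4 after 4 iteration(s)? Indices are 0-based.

v_4 = (-18, -54)

v_0 = (2, 1).
v_1 = A·v_0 = (2, -4).
v_2 = A·v_1 = (-18, 6).
v_3 = A·v_2 = (42, 6).
v_4 = A·v_3 = (-18, -54).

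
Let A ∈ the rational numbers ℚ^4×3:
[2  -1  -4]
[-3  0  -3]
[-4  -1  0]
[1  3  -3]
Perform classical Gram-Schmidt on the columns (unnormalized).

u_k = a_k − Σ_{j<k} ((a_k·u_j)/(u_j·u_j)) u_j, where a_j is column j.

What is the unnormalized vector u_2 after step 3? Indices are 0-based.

u_2 = (-1366/305, -906/305, -128/305, -498/305)

Step 1: u_0 = a_0 = (2, -3, -4, 1).
Step 2: u_1 = a_1 − (1/6)·u_0 = (-4/3, 1/2, -1/3, 17/6).
Step 3: u_2 = a_2 − (-1/15)·u_0 − (-28/61)·u_1 = (-1366/305, -906/305, -128/305, -498/305).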